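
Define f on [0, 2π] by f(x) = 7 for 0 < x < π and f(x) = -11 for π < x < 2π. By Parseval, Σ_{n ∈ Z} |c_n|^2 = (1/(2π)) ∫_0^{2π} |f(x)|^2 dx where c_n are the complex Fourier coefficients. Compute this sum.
Σ |c_n|^2 = 85

Parseval equates the L^2 energy of f (normalised by 1/(2π)) with the ℓ^2 sum of its Fourier coefficients: (1/(2π)) ∫_0^{2π} |f|^2 = Σ |c_n|^2.
Compute the left side: (1/(2π)) [∫_0^π 7^2 dx + ∫_π^{2π} (-11)^2 dx] = (1/(2π)) · (49π + 121π) = (49 + 121)/2 = 85.
So Σ_{n ∈ Z} |c_n|^2 = 85.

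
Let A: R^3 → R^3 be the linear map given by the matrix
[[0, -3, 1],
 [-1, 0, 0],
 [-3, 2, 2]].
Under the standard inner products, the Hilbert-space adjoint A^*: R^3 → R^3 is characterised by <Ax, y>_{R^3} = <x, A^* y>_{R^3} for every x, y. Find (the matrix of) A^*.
A^* = A^T =
[[0, -1, -3],
 [-3, 0, 2],
 [1, 0, 2]]

For real matrices with standard dot products, the defining identity <Ax, y> = <x, A^* y> gives (Ax)^T y = x^T (A^*) y, i.e. x^T A^T y = x^T (A^*) y. Since this holds for all x, y, we must have A^* = A^T. Therefore
A^* =
[[0, -1, -3],
 [-3, 0, 2],
 [1, 0, 2]].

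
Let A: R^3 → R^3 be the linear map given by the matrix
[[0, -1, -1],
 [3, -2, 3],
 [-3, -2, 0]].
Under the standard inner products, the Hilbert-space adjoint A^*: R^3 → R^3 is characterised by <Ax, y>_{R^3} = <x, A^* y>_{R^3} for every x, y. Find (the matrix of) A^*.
A^* = A^T =
[[0, 3, -3],
 [-1, -2, -2],
 [-1, 3, 0]]

For real matrices with standard dot products, the defining identity <Ax, y> = <x, A^* y> gives (Ax)^T y = x^T (A^*) y, i.e. x^T A^T y = x^T (A^*) y. Since this holds for all x, y, we must have A^* = A^T. Therefore
A^* =
[[0, 3, -3],
 [-1, -2, -2],
 [-1, 3, 0]].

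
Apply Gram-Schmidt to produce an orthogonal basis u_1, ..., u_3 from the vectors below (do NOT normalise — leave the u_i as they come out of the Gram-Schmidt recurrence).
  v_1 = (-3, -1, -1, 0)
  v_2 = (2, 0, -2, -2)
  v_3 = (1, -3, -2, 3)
Orthogonal basis:
  u_1 = (-3, -1, -1, 0)
  u_2 = (10/11, -4/11, -26/11, -2)
  u_3 = (43/29, -81/29, -48/29, 91/29)

Apply the Gram-Schmidt recurrence
  u_1 = v_1
  u_i = v_i − Σ_{j<i} ((v_i · u_j) / (u_j · u_j)) · u_j.

Step by step this gives:
  u_1 = (-3, -1, -1, 0)
  u_2 = (10/11, -4/11, -26/11, -2)
  u_3 = (43/29, -81/29, -48/29, 91/29)

Orthogonality check:
  u_2 · u_1 = 0 (should be 0)
  u_3 · u_1 = 0 (should be 0)
  u_3 · u_2 = 0 (should be 0)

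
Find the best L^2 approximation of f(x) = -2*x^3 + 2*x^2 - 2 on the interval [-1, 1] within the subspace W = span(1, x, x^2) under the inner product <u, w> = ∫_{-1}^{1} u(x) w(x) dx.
g(x) = 2*x^2 - 6*x/5 - 2

The best approximation g ∈ W is the orthogonal projection of f onto W. Writing g = a_0 + a_1 x + a_2 x^2, the coefficients solve the normal equations G · a = b where
  G_{ij} = <φ_i, φ_j> and b_i = <f, φ_i>, with φ_0 = 1, φ_1 = x, φ_2 = x^2.
G =
  [2, 0, 2/3]
  [0, 2/3, 0]
  [2/3, 0, 2/5],
b = (-8/3, -4/5, -8/15).
Solving gives a_0 = -2, a_1 = -6/5, a_2 = 2, so
  g(x) = 2*x^2 - 6*x/5 - 2.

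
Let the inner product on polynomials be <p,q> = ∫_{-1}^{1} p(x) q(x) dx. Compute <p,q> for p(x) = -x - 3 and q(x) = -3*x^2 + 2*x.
<p,q> = 14/3

Expand the product: p(x)·q(x) = 3*x^3 + 7*x^2 - 6*x.
∫_{-1}^{1} of each monomial x^k gives [2/(k+1) if k even, 0 if k odd]. Integrating term-by-term (or equivalently evaluating the antiderivative F(x) = 3*x^4/4 + 7*x^3/3 - 3*x^2 at the endpoints):
  F(1) − F(−1) = 1/12 − (-55/12) = 14/3.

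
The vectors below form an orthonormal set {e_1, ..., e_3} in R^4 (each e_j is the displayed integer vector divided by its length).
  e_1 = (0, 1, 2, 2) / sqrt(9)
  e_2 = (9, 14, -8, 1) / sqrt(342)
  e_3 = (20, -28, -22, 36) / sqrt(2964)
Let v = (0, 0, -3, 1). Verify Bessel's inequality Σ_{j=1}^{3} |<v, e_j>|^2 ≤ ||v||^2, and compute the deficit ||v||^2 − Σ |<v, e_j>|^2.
Σ |<v, e_j>|^2 = 185/26; ||v||^2 = 10; deficit = 75/26

Write each e_j = u_j / sqrt(<u_j, u_j>) where u_j is the displayed integer vector. Then <v, e_j> = <v, u_j> / sqrt(<u_j, u_j>), so |<v, e_j>|^2 = <v, u_j>^2 / <u_j, u_j>.
Coefficients: <v, e_1> = -4/sqrt(9), <v, e_2> = 25/sqrt(342), <v, e_3> = 102/sqrt(2964).
Square and sum: Σ |<v, e_j>|^2 = 185/26.
Compute ||v||^2 = v·v = 10.
Deficit = 10 − 185/26 = 75/26 ≥ 0, confirming Bessel's inequality. (The deficit equals ||v − Σ <v,e_j> e_j||^2, the squared distance from v to span{e_j}.)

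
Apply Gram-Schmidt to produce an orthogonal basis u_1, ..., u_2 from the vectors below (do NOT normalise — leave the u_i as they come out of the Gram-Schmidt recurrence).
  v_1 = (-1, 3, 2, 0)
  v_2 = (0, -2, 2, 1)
Orthogonal basis:
  u_1 = (-1, 3, 2, 0)
  u_2 = (-1/7, -11/7, 16/7, 1)

Apply the Gram-Schmidt recurrence
  u_1 = v_1
  u_i = v_i − Σ_{j<i} ((v_i · u_j) / (u_j · u_j)) · u_j.

Step by step this gives:
  u_1 = (-1, 3, 2, 0)
  u_2 = (-1/7, -11/7, 16/7, 1)

Orthogonality check:
  u_2 · u_1 = 0 (should be 0)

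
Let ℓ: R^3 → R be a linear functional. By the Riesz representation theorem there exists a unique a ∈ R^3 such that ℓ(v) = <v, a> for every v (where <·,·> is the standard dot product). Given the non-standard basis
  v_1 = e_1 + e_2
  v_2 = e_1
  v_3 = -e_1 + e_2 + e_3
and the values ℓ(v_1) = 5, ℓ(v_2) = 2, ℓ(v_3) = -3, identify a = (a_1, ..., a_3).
a = (2, 3, -4)

Write a = (a_1, ..., a_3) in the standard basis. For each basis vector v_i, ℓ(v_i) = <v_i, a> is a linear equation in the a_j's. Collect the n equations into a matrix system V a = ℓ, where row i of V is v_i (expressed in the standard basis). Since V is invertible (lower-triangular with 1s on the diagonal, up to permutation), solve by back-substitution:
  V =
[[1, 1, 0],
 [1, 0, 0],
 [-1, 1, 1]]
  V a = (5, 2, -3)
Solving gives a = (2, 3, -4).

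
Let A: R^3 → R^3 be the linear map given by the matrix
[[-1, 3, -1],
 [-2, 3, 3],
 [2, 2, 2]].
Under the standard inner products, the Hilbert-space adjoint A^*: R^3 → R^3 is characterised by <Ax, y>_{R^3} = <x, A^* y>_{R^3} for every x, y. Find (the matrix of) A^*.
A^* = A^T =
[[-1, -2, 2],
 [3, 3, 2],
 [-1, 3, 2]]

For real matrices with standard dot products, the defining identity <Ax, y> = <x, A^* y> gives (Ax)^T y = x^T (A^*) y, i.e. x^T A^T y = x^T (A^*) y. Since this holds for all x, y, we must have A^* = A^T. Therefore
A^* =
[[-1, -2, 2],
 [3, 3, 2],
 [-1, 3, 2]].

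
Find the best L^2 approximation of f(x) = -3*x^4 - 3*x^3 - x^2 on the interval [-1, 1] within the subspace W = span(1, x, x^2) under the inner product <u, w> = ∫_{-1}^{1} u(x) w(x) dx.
g(x) = -25*x^2/7 - 9*x/5 + 9/35

The best approximation g ∈ W is the orthogonal projection of f onto W. Writing g = a_0 + a_1 x + a_2 x^2, the coefficients solve the normal equations G · a = b where
  G_{ij} = <φ_i, φ_j> and b_i = <f, φ_i>, with φ_0 = 1, φ_1 = x, φ_2 = x^2.
G =
  [2, 0, 2/3]
  [0, 2/3, 0]
  [2/3, 0, 2/5],
b = (-28/15, -6/5, -44/35).
Solving gives a_0 = 9/35, a_1 = -9/5, a_2 = -25/7, so
  g(x) = -25*x^2/7 - 9*x/5 + 9/35.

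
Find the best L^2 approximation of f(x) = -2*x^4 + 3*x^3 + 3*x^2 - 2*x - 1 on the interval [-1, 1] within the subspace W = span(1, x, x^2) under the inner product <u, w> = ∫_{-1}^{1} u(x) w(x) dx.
g(x) = 9*x^2/7 - x/5 - 29/35

The best approximation g ∈ W is the orthogonal projection of f onto W. Writing g = a_0 + a_1 x + a_2 x^2, the coefficients solve the normal equations G · a = b where
  G_{ij} = <φ_i, φ_j> and b_i = <f, φ_i>, with φ_0 = 1, φ_1 = x, φ_2 = x^2.
G =
  [2, 0, 2/3]
  [0, 2/3, 0]
  [2/3, 0, 2/5],
b = (-4/5, -2/15, -4/105).
Solving gives a_0 = -29/35, a_1 = -1/5, a_2 = 9/7, so
  g(x) = 9*x^2/7 - x/5 - 29/35.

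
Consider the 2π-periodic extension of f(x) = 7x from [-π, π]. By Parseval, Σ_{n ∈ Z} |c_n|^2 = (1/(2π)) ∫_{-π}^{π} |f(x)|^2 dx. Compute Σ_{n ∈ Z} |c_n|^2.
Σ |c_n|^2 = 49π^2/3

Expand and integrate term by term over [-π, π]:
  ∫ (7x)^2 dx = 49·(2π^3/3); ∫ 2·7·(0)·x dx = 0 (odd integrand); ∫ 0^2 dx = 0·2π.
So (1/(2π)) ∫_{-π}^{π} (7x)^2 dx = 49π^2/3 + 0 = 49π^2/3.
Parseval ⇒ Σ |c_n|^2 = 49π^2/3.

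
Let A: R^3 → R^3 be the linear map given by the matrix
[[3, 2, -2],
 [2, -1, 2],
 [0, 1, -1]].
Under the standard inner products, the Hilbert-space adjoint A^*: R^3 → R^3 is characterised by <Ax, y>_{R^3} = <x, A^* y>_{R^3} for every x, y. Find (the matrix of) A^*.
A^* = A^T =
[[3, 2, 0],
 [2, -1, 1],
 [-2, 2, -1]]

For real matrices with standard dot products, the defining identity <Ax, y> = <x, A^* y> gives (Ax)^T y = x^T (A^*) y, i.e. x^T A^T y = x^T (A^*) y. Since this holds for all x, y, we must have A^* = A^T. Therefore
A^* =
[[3, 2, 0],
 [2, -1, 1],
 [-2, 2, -1]].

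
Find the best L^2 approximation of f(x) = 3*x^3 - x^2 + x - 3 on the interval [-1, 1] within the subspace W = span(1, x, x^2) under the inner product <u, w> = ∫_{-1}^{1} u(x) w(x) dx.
g(x) = -x^2 + 14*x/5 - 3

The best approximation g ∈ W is the orthogonal projection of f onto W. Writing g = a_0 + a_1 x + a_2 x^2, the coefficients solve the normal equations G · a = b where
  G_{ij} = <φ_i, φ_j> and b_i = <f, φ_i>, with φ_0 = 1, φ_1 = x, φ_2 = x^2.
G =
  [2, 0, 2/3]
  [0, 2/3, 0]
  [2/3, 0, 2/5],
b = (-20/3, 28/15, -12/5).
Solving gives a_0 = -3, a_1 = 14/5, a_2 = -1, so
  g(x) = -x^2 + 14*x/5 - 3.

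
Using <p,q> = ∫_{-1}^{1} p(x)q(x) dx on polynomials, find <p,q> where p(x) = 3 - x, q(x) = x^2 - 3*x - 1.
<p,q> = -2

Expand the product: p(x)·q(x) = -x^3 + 6*x^2 - 8*x - 3.
∫_{-1}^{1} of each monomial x^k gives [2/(k+1) if k even, 0 if k odd]. Integrating term-by-term (or equivalently evaluating the antiderivative F(x) = -x^4/4 + 2*x^3 - 4*x^2 - 3*x at the endpoints):
  F(1) − F(−1) = -21/4 − (-13/4) = -2.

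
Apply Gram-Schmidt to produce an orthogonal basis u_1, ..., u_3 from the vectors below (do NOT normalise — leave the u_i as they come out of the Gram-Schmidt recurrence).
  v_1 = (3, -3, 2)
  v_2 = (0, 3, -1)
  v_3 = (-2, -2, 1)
Orthogonal basis:
  u_1 = (3, -3, 2)
  u_2 = (3/2, 3/2, 0)
  u_3 = (-3/11, 3/11, 9/11)

Apply the Gram-Schmidt recurrence
  u_1 = v_1
  u_i = v_i − Σ_{j<i} ((v_i · u_j) / (u_j · u_j)) · u_j.

Step by step this gives:
  u_1 = (3, -3, 2)
  u_2 = (3/2, 3/2, 0)
  u_3 = (-3/11, 3/11, 9/11)

Orthogonality check:
  u_2 · u_1 = 0 (should be 0)
  u_3 · u_1 = 0 (should be 0)
  u_3 · u_2 = 0 (should be 0)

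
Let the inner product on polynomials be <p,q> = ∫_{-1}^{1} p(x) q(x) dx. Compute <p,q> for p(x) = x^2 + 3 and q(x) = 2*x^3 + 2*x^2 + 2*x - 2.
<p,q> = -128/15

Expand the product: p(x)·q(x) = 2*x^5 + 2*x^4 + 8*x^3 + 4*x^2 + 6*x - 6.
∫_{-1}^{1} of each monomial x^k gives [2/(k+1) if k even, 0 if k odd]. Integrating term-by-term (or equivalently evaluating the antiderivative F(x) = x^6/3 + 2*x^5/5 + 2*x^4 + 4*x^3/3 + 3*x^2 - 6*x at the endpoints):
  F(1) − F(−1) = 16/15 − (48/5) = -128/15.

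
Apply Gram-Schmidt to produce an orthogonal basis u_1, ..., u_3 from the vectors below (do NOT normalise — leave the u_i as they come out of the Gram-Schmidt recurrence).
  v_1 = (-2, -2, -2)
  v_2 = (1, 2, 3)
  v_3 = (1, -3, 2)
Orthogonal basis:
  u_1 = (-2, -2, -2)
  u_2 = (-1, 0, 1)
  u_3 = (3/2, -3, 3/2)

Apply the Gram-Schmidt recurrence
  u_1 = v_1
  u_i = v_i − Σ_{j<i} ((v_i · u_j) / (u_j · u_j)) · u_j.

Step by step this gives:
  u_1 = (-2, -2, -2)
  u_2 = (-1, 0, 1)
  u_3 = (3/2, -3, 3/2)

Orthogonality check:
  u_2 · u_1 = 0 (should be 0)
  u_3 · u_1 = 0 (should be 0)
  u_3 · u_2 = 0 (should be 0)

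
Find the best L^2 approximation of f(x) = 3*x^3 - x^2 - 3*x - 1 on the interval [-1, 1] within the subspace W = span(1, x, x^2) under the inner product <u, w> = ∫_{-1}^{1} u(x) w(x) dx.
g(x) = -x^2 - 6*x/5 - 1

The best approximation g ∈ W is the orthogonal projection of f onto W. Writing g = a_0 + a_1 x + a_2 x^2, the coefficients solve the normal equations G · a = b where
  G_{ij} = <φ_i, φ_j> and b_i = <f, φ_i>, with φ_0 = 1, φ_1 = x, φ_2 = x^2.
G =
  [2, 0, 2/3]
  [0, 2/3, 0]
  [2/3, 0, 2/5],
b = (-8/3, -4/5, -16/15).
Solving gives a_0 = -1, a_1 = -6/5, a_2 = -1, so
  g(x) = -x^2 - 6*x/5 - 1.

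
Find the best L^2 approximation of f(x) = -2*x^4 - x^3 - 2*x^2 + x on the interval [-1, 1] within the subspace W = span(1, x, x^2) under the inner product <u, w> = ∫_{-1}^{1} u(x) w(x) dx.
g(x) = -26*x^2/7 + 2*x/5 + 6/35

The best approximation g ∈ W is the orthogonal projection of f onto W. Writing g = a_0 + a_1 x + a_2 x^2, the coefficients solve the normal equations G · a = b where
  G_{ij} = <φ_i, φ_j> and b_i = <f, φ_i>, with φ_0 = 1, φ_1 = x, φ_2 = x^2.
G =
  [2, 0, 2/3]
  [0, 2/3, 0]
  [2/3, 0, 2/5],
b = (-32/15, 4/15, -48/35).
Solving gives a_0 = 6/35, a_1 = 2/5, a_2 = -26/7, so
  g(x) = -26*x^2/7 + 2*x/5 + 6/35.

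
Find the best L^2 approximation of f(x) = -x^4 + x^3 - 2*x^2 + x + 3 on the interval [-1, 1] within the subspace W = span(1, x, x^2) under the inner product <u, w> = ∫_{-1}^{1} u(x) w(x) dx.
g(x) = -20*x^2/7 + 8*x/5 + 108/35

The best approximation g ∈ W is the orthogonal projection of f onto W. Writing g = a_0 + a_1 x + a_2 x^2, the coefficients solve the normal equations G · a = b where
  G_{ij} = <φ_i, φ_j> and b_i = <f, φ_i>, with φ_0 = 1, φ_1 = x, φ_2 = x^2.
G =
  [2, 0, 2/3]
  [0, 2/3, 0]
  [2/3, 0, 2/5],
b = (64/15, 16/15, 32/35).
Solving gives a_0 = 108/35, a_1 = 8/5, a_2 = -20/7, so
  g(x) = -20*x^2/7 + 8*x/5 + 108/35.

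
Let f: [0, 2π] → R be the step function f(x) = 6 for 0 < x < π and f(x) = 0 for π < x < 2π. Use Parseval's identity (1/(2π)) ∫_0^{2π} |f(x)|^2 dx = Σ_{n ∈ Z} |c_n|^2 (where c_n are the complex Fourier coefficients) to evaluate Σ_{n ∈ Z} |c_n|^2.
Σ |c_n|^2 = 18

Parseval equates the L^2 energy of f (normalised by 1/(2π)) with the ℓ^2 sum of its Fourier coefficients: (1/(2π)) ∫_0^{2π} |f|^2 = Σ |c_n|^2.
Compute the left side: (1/(2π)) [∫_0^π 6^2 dx + ∫_π^{2π} 0^2 dx] = (1/(2π)) · (36π + 0π) = (36 + 0)/2 = 18.
So Σ_{n ∈ Z} |c_n|^2 = 18.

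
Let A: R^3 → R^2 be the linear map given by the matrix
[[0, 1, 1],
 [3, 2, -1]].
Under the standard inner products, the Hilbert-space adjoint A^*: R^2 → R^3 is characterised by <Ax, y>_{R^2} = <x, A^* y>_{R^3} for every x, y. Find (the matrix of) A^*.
A^* = A^T =
[[0, 3],
 [1, 2],
 [1, -1]]

For real matrices with standard dot products, the defining identity <Ax, y> = <x, A^* y> gives (Ax)^T y = x^T (A^*) y, i.e. x^T A^T y = x^T (A^*) y. Since this holds for all x, y, we must have A^* = A^T. Therefore
A^* =
[[0, 3],
 [1, 2],
 [1, -1]].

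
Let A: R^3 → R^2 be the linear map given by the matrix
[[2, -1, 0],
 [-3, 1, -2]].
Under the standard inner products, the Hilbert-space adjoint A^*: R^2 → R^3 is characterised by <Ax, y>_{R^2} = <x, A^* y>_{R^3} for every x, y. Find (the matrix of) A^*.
A^* = A^T =
[[2, -3],
 [-1, 1],
 [0, -2]]

For real matrices with standard dot products, the defining identity <Ax, y> = <x, A^* y> gives (Ax)^T y = x^T (A^*) y, i.e. x^T A^T y = x^T (A^*) y. Since this holds for all x, y, we must have A^* = A^T. Therefore
A^* =
[[2, -3],
 [-1, 1],
 [0, -2]].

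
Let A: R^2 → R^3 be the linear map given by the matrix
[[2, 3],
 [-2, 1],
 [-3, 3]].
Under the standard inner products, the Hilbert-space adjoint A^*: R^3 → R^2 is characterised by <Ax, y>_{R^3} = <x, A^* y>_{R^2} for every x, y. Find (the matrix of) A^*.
A^* = A^T =
[[2, -2, -3],
 [3, 1, 3]]

For real matrices with standard dot products, the defining identity <Ax, y> = <x, A^* y> gives (Ax)^T y = x^T (A^*) y, i.e. x^T A^T y = x^T (A^*) y. Since this holds for all x, y, we must have A^* = A^T. Therefore
A^* =
[[2, -2, -3],
 [3, 1, 3]].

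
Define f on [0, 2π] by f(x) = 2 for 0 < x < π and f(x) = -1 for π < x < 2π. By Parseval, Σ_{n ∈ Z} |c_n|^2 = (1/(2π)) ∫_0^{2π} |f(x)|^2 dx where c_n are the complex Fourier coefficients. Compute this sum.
Σ |c_n|^2 = 5/2

Parseval equates the L^2 energy of f (normalised by 1/(2π)) with the ℓ^2 sum of its Fourier coefficients: (1/(2π)) ∫_0^{2π} |f|^2 = Σ |c_n|^2.
Compute the left side: (1/(2π)) [∫_0^π 2^2 dx + ∫_π^{2π} (-1)^2 dx] = (1/(2π)) · (4π + 1π) = (4 + 1)/2 = 5/2.
So Σ_{n ∈ Z} |c_n|^2 = 5/2.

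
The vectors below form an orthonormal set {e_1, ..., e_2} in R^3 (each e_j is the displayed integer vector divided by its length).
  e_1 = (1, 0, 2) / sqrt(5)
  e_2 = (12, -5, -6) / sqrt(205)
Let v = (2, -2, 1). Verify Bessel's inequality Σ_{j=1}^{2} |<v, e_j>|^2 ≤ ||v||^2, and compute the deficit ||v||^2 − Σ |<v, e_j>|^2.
Σ |<v, e_j>|^2 = 288/41; ||v||^2 = 9; deficit = 81/41

Write each e_j = u_j / sqrt(<u_j, u_j>) where u_j is the displayed integer vector. Then <v, e_j> = <v, u_j> / sqrt(<u_j, u_j>), so |<v, e_j>|^2 = <v, u_j>^2 / <u_j, u_j>.
Coefficients: <v, e_1> = 4/sqrt(5), <v, e_2> = 28/sqrt(205).
Square and sum: Σ |<v, e_j>|^2 = 288/41.
Compute ||v||^2 = v·v = 9.
Deficit = 9 − 288/41 = 81/41 ≥ 0, confirming Bessel's inequality. (The deficit equals ||v − Σ <v,e_j> e_j||^2, the squared distance from v to span{e_j}.)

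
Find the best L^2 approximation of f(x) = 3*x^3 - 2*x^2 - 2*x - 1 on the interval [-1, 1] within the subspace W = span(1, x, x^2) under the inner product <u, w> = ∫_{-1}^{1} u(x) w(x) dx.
g(x) = -2*x^2 - x/5 - 1

The best approximation g ∈ W is the orthogonal projection of f onto W. Writing g = a_0 + a_1 x + a_2 x^2, the coefficients solve the normal equations G · a = b where
  G_{ij} = <φ_i, φ_j> and b_i = <f, φ_i>, with φ_0 = 1, φ_1 = x, φ_2 = x^2.
G =
  [2, 0, 2/3]
  [0, 2/3, 0]
  [2/3, 0, 2/5],
b = (-10/3, -2/15, -22/15).
Solving gives a_0 = -1, a_1 = -1/5, a_2 = -2, so
  g(x) = -2*x^2 - x/5 - 1.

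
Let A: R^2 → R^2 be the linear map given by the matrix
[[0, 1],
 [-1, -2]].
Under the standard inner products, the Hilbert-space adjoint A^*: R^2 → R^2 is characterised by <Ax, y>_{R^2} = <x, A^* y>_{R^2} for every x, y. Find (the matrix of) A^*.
A^* = A^T =
[[0, -1],
 [1, -2]]

For real matrices with standard dot products, the defining identity <Ax, y> = <x, A^* y> gives (Ax)^T y = x^T (A^*) y, i.e. x^T A^T y = x^T (A^*) y. Since this holds for all x, y, we must have A^* = A^T. Therefore
A^* =
[[0, -1],
 [1, -2]].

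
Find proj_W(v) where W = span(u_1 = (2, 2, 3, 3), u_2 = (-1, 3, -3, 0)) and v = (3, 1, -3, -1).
proj_W(v) = (-276/469, 580/469, -105/67, -93/469)

Set up U = [u_1 | ... | u_2] ∈ R^(4×2). The projector onto W = col(U) is P = U (U^T U)^(-1) U^T.
Compute U^T U =
  [26, -5]
  [-5, 19],
and U^T v = (-4, 9).
Solve U^T U · c = U^T v for the coefficients: c = (-31/469, 214/469). The projection is proj_W(v) = U c.
Check: (v - proj_W(v)) · u_1 = 0  (should be 0).
Check: (v - proj_W(v)) · u_2 = 0  (should be 0).
Result: proj_W(v) = (-276/469, 580/469, -105/67, -93/469).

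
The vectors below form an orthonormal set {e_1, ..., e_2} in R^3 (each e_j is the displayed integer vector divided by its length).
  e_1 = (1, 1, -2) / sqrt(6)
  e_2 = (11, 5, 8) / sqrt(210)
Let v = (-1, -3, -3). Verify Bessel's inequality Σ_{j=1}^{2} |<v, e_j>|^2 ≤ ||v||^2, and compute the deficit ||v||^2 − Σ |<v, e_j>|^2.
Σ |<v, e_j>|^2 = 88/7; ||v||^2 = 19; deficit = 45/7

Write each e_j = u_j / sqrt(<u_j, u_j>) where u_j is the displayed integer vector. Then <v, e_j> = <v, u_j> / sqrt(<u_j, u_j>), so |<v, e_j>|^2 = <v, u_j>^2 / <u_j, u_j>.
Coefficients: <v, e_1> = 2/sqrt(6), <v, e_2> = -50/sqrt(210).
Square and sum: Σ |<v, e_j>|^2 = 88/7.
Compute ||v||^2 = v·v = 19.
Deficit = 19 − 88/7 = 45/7 ≥ 0, confirming Bessel's inequality. (The deficit equals ||v − Σ <v,e_j> e_j||^2, the squared distance from v to span{e_j}.)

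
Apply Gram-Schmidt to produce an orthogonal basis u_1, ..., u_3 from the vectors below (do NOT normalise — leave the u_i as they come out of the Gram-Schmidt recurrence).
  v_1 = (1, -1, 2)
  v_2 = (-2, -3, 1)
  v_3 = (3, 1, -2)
Orthogonal basis:
  u_1 = (1, -1, 2)
  u_2 = (-5/2, -5/2, 0)
  u_3 = (4/3, -4/3, -4/3)

Apply the Gram-Schmidt recurrence
  u_1 = v_1
  u_i = v_i − Σ_{j<i} ((v_i · u_j) / (u_j · u_j)) · u_j.

Step by step this gives:
  u_1 = (1, -1, 2)
  u_2 = (-5/2, -5/2, 0)
  u_3 = (4/3, -4/3, -4/3)

Orthogonality check:
  u_2 · u_1 = 0 (should be 0)
  u_3 · u_1 = 0 (should be 0)
  u_3 · u_2 = 0 (should be 0)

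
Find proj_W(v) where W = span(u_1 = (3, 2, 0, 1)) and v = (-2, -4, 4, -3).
proj_W(v) = (-51/14, -17/7, 0, -17/14)

Set up U = [u_1 | ... | u_1] ∈ R^(4×1). The projector onto W = col(U) is P = U (U^T U)^(-1) U^T.
Compute U^T U =
  [14],
and U^T v = (-17).
Solve U^T U · c = U^T v for the coefficients: c = (-17/14). The projection is proj_W(v) = U c.
Check: (v - proj_W(v)) · u_1 = 0  (should be 0).
Result: proj_W(v) = (-51/14, -17/7, 0, -17/14).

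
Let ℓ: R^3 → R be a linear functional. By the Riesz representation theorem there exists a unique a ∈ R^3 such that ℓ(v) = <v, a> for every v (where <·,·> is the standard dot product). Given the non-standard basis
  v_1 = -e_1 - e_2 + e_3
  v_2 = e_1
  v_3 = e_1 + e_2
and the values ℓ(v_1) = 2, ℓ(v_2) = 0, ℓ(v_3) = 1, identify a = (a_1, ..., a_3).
a = (0, 1, 3)

Write a = (a_1, ..., a_3) in the standard basis. For each basis vector v_i, ℓ(v_i) = <v_i, a> is a linear equation in the a_j's. Collect the n equations into a matrix system V a = ℓ, where row i of V is v_i (expressed in the standard basis). Since V is invertible (lower-triangular with 1s on the diagonal, up to permutation), solve by back-substitution:
  V =
[[-1, -1, 1],
 [1, 0, 0],
 [1, 1, 0]]
  V a = (2, 0, 1)
Solving gives a = (0, 1, 3).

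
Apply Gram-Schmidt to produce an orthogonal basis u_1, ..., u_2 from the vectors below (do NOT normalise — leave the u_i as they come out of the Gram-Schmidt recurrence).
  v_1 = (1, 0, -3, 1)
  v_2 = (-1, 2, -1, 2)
Orthogonal basis:
  u_1 = (1, 0, -3, 1)
  u_2 = (-15/11, 2, 1/11, 18/11)

Apply the Gram-Schmidt recurrence
  u_1 = v_1
  u_i = v_i − Σ_{j<i} ((v_i · u_j) / (u_j · u_j)) · u_j.

Step by step this gives:
  u_1 = (1, 0, -3, 1)
  u_2 = (-15/11, 2, 1/11, 18/11)

Orthogonality check:
  u_2 · u_1 = 0 (should be 0)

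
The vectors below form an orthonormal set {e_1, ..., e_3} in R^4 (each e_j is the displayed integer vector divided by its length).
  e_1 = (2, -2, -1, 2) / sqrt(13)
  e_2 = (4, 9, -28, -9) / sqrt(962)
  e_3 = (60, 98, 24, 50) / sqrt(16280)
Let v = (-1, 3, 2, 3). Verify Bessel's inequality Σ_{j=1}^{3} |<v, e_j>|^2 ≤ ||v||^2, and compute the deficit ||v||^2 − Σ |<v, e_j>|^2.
Σ |<v, e_j>|^2 = 904/55; ||v||^2 = 23; deficit = 361/55

Write each e_j = u_j / sqrt(<u_j, u_j>) where u_j is the displayed integer vector. Then <v, e_j> = <v, u_j> / sqrt(<u_j, u_j>), so |<v, e_j>|^2 = <v, u_j>^2 / <u_j, u_j>.
Coefficients: <v, e_1> = -4/sqrt(13), <v, e_2> = -60/sqrt(962), <v, e_3> = 432/sqrt(16280).
Square and sum: Σ |<v, e_j>|^2 = 904/55.
Compute ||v||^2 = v·v = 23.
Deficit = 23 − 904/55 = 361/55 ≥ 0, confirming Bessel's inequality. (The deficit equals ||v − Σ <v,e_j> e_j||^2, the squared distance from v to span{e_j}.)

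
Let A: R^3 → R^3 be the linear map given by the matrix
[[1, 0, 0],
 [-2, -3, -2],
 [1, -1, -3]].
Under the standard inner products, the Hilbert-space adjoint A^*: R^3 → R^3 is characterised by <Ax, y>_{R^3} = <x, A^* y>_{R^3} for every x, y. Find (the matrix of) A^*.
A^* = A^T =
[[1, -2, 1],
 [0, -3, -1],
 [0, -2, -3]]

For real matrices with standard dot products, the defining identity <Ax, y> = <x, A^* y> gives (Ax)^T y = x^T (A^*) y, i.e. x^T A^T y = x^T (A^*) y. Since this holds for all x, y, we must have A^* = A^T. Therefore
A^* =
[[1, -2, 1],
 [0, -3, -1],
 [0, -2, -3]].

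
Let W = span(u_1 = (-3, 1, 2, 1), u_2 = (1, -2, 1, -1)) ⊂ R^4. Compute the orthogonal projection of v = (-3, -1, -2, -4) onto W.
proj_W(v) = (3/89, -26/89, 23/89, -11/89)

Set up U = [u_1 | ... | u_2] ∈ R^(4×2). The projector onto W = col(U) is P = U (U^T U)^(-1) U^T.
Compute U^T U =
  [15, -4]
  [-4, 7],
and U^T v = (0, 1).
Solve U^T U · c = U^T v for the coefficients: c = (4/89, 15/89). The projection is proj_W(v) = U c.
Check: (v - proj_W(v)) · u_1 = 0  (should be 0).
Check: (v - proj_W(v)) · u_2 = 0  (should be 0).
Result: proj_W(v) = (3/89, -26/89, 23/89, -11/89).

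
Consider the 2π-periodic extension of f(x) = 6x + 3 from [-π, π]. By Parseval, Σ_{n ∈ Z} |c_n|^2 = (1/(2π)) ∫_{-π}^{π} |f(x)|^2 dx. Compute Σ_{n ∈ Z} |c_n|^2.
Σ |c_n|^2 = 12π^2 + 9

Expand and integrate term by term over [-π, π]:
  ∫ (6x)^2 dx = 36·(2π^3/3); ∫ 2·6·(3)·x dx = 0 (odd integrand); ∫ 3^2 dx = 9·2π.
So (1/(2π)) ∫_{-π}^{π} (6x + 3)^2 dx = 36π^2/3 + 9 = 12π^2 + 9.
Parseval ⇒ Σ |c_n|^2 = 12π^2 + 9.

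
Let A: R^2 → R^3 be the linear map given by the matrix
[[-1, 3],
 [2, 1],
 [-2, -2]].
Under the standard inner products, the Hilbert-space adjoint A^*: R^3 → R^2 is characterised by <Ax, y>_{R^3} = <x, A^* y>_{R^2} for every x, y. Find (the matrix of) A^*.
A^* = A^T =
[[-1, 2, -2],
 [3, 1, -2]]

For real matrices with standard dot products, the defining identity <Ax, y> = <x, A^* y> gives (Ax)^T y = x^T (A^*) y, i.e. x^T A^T y = x^T (A^*) y. Since this holds for all x, y, we must have A^* = A^T. Therefore
A^* =
[[-1, 2, -2],
 [3, 1, -2]].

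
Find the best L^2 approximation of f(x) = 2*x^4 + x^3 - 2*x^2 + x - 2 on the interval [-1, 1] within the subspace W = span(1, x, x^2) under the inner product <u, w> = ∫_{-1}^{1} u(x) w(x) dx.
g(x) = -2*x^2/7 + 8*x/5 - 76/35

The best approximation g ∈ W is the orthogonal projection of f onto W. Writing g = a_0 + a_1 x + a_2 x^2, the coefficients solve the normal equations G · a = b where
  G_{ij} = <φ_i, φ_j> and b_i = <f, φ_i>, with φ_0 = 1, φ_1 = x, φ_2 = x^2.
G =
  [2, 0, 2/3]
  [0, 2/3, 0]
  [2/3, 0, 2/5],
b = (-68/15, 16/15, -164/105).
Solving gives a_0 = -76/35, a_1 = 8/5, a_2 = -2/7, so
  g(x) = -2*x^2/7 + 8*x/5 - 76/35.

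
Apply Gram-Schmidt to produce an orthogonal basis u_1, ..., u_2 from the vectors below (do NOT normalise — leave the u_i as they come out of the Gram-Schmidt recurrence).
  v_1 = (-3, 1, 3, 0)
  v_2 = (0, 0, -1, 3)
Orthogonal basis:
  u_1 = (-3, 1, 3, 0)
  u_2 = (-9/19, 3/19, -10/19, 3)

Apply the Gram-Schmidt recurrence
  u_1 = v_1
  u_i = v_i − Σ_{j<i} ((v_i · u_j) / (u_j · u_j)) · u_j.

Step by step this gives:
  u_1 = (-3, 1, 3, 0)
  u_2 = (-9/19, 3/19, -10/19, 3)

Orthogonality check:
  u_2 · u_1 = 0 (should be 0)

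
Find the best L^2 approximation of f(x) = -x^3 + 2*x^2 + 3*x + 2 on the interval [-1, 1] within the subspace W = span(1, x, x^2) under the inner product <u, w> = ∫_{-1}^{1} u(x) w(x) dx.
g(x) = 2*x^2 + 12*x/5 + 2

The best approximation g ∈ W is the orthogonal projection of f onto W. Writing g = a_0 + a_1 x + a_2 x^2, the coefficients solve the normal equations G · a = b where
  G_{ij} = <φ_i, φ_j> and b_i = <f, φ_i>, with φ_0 = 1, φ_1 = x, φ_2 = x^2.
G =
  [2, 0, 2/3]
  [0, 2/3, 0]
  [2/3, 0, 2/5],
b = (16/3, 8/5, 32/15).
Solving gives a_0 = 2, a_1 = 12/5, a_2 = 2, so
  g(x) = 2*x^2 + 12*x/5 + 2.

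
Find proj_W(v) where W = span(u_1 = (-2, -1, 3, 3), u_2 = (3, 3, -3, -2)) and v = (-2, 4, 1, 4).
proj_W(v) = (45/137, 390/137, 300/137, 545/137)

Set up U = [u_1 | ... | u_2] ∈ R^(4×2). The projector onto W = col(U) is P = U (U^T U)^(-1) U^T.
Compute U^T U =
  [23, -24]
  [-24, 31],
and U^T v = (15, -5).
Solve U^T U · c = U^T v for the coefficients: c = (345/137, 245/137). The projection is proj_W(v) = U c.
Check: (v - proj_W(v)) · u_1 = 0  (should be 0).
Check: (v - proj_W(v)) · u_2 = 0  (should be 0).
Result: proj_W(v) = (45/137, 390/137, 300/137, 545/137).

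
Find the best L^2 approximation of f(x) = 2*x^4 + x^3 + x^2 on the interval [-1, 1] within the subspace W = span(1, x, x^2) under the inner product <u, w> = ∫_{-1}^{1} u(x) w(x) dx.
g(x) = 19*x^2/7 + 3*x/5 - 6/35

The best approximation g ∈ W is the orthogonal projection of f onto W. Writing g = a_0 + a_1 x + a_2 x^2, the coefficients solve the normal equations G · a = b where
  G_{ij} = <φ_i, φ_j> and b_i = <f, φ_i>, with φ_0 = 1, φ_1 = x, φ_2 = x^2.
G =
  [2, 0, 2/3]
  [0, 2/3, 0]
  [2/3, 0, 2/5],
b = (22/15, 2/5, 34/35).
Solving gives a_0 = -6/35, a_1 = 3/5, a_2 = 19/7, so
  g(x) = 19*x^2/7 + 3*x/5 - 6/35.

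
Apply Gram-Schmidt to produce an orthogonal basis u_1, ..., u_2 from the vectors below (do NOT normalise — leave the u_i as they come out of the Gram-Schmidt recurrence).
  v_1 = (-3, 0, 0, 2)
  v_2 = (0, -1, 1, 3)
Orthogonal basis:
  u_1 = (-3, 0, 0, 2)
  u_2 = (18/13, -1, 1, 27/13)

Apply the Gram-Schmidt recurrence
  u_1 = v_1
  u_i = v_i − Σ_{j<i} ((v_i · u_j) / (u_j · u_j)) · u_j.

Step by step this gives:
  u_1 = (-3, 0, 0, 2)
  u_2 = (18/13, -1, 1, 27/13)

Orthogonality check:
  u_2 · u_1 = 0 (should be 0)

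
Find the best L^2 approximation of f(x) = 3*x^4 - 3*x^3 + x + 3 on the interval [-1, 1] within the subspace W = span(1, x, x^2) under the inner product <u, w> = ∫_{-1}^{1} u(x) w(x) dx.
g(x) = 18*x^2/7 - 4*x/5 + 96/35

The best approximation g ∈ W is the orthogonal projection of f onto W. Writing g = a_0 + a_1 x + a_2 x^2, the coefficients solve the normal equations G · a = b where
  G_{ij} = <φ_i, φ_j> and b_i = <f, φ_i>, with φ_0 = 1, φ_1 = x, φ_2 = x^2.
G =
  [2, 0, 2/3]
  [0, 2/3, 0]
  [2/3, 0, 2/5],
b = (36/5, -8/15, 20/7).
Solving gives a_0 = 96/35, a_1 = -4/5, a_2 = 18/7, so
  g(x) = 18*x^2/7 - 4*x/5 + 96/35.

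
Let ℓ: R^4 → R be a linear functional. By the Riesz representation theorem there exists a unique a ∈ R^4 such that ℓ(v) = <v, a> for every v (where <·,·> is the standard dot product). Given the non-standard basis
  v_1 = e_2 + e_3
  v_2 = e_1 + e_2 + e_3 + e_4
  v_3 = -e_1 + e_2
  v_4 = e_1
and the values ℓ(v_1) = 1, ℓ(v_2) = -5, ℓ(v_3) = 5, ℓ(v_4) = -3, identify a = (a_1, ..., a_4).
a = (-3, 2, -1, -3)

Write a = (a_1, ..., a_4) in the standard basis. For each basis vector v_i, ℓ(v_i) = <v_i, a> is a linear equation in the a_j's. Collect the n equations into a matrix system V a = ℓ, where row i of V is v_i (expressed in the standard basis). Since V is invertible (lower-triangular with 1s on the diagonal, up to permutation), solve by back-substitution:
  V =
[[0, 1, 1, 0],
 [1, 1, 1, 1],
 [-1, 1, 0, 0],
 [1, 0, 0, 0]]
  V a = (1, -5, 5, -3)
Solving gives a = (-3, 2, -1, -3).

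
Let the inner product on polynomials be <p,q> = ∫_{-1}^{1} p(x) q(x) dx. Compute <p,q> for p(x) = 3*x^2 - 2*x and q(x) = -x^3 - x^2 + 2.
<p,q> = 18/5

Expand the product: p(x)·q(x) = -3*x^5 - x^4 + 2*x^3 + 6*x^2 - 4*x.
∫_{-1}^{1} of each monomial x^k gives [2/(k+1) if k even, 0 if k odd]. Integrating term-by-term (or equivalently evaluating the antiderivative F(x) = -x^6/2 - x^5/5 + x^4/2 + 2*x^3 - 2*x^2 at the endpoints):
  F(1) − F(−1) = -1/5 − (-19/5) = 18/5.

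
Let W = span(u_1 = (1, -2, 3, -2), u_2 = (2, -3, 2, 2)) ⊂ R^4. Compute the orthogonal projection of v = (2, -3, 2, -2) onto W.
proj_W(v) = (178/139, -329/139, 426/139, -194/139)

Set up U = [u_1 | ... | u_2] ∈ R^(4×2). The projector onto W = col(U) is P = U (U^T U)^(-1) U^T.
Compute U^T U =
  [18, 10]
  [10, 21],
and U^T v = (18, 13).
Solve U^T U · c = U^T v for the coefficients: c = (124/139, 27/139). The projection is proj_W(v) = U c.
Check: (v - proj_W(v)) · u_1 = 0  (should be 0).
Check: (v - proj_W(v)) · u_2 = 0  (should be 0).
Result: proj_W(v) = (178/139, -329/139, 426/139, -194/139).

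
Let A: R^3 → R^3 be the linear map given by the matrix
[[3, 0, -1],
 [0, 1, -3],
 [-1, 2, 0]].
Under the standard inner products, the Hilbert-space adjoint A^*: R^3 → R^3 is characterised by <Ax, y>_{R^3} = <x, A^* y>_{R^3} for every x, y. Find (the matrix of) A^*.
A^* = A^T =
[[3, 0, -1],
 [0, 1, 2],
 [-1, -3, 0]]

For real matrices with standard dot products, the defining identity <Ax, y> = <x, A^* y> gives (Ax)^T y = x^T (A^*) y, i.e. x^T A^T y = x^T (A^*) y. Since this holds for all x, y, we must have A^* = A^T. Therefore
A^* =
[[3, 0, -1],
 [0, 1, 2],
 [-1, -3, 0]].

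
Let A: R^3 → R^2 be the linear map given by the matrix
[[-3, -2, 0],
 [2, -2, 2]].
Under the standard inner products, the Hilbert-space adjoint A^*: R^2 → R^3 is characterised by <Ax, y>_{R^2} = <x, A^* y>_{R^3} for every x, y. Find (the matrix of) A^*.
A^* = A^T =
[[-3, 2],
 [-2, -2],
 [0, 2]]

For real matrices with standard dot products, the defining identity <Ax, y> = <x, A^* y> gives (Ax)^T y = x^T (A^*) y, i.e. x^T A^T y = x^T (A^*) y. Since this holds for all x, y, we must have A^* = A^T. Therefore
A^* =
[[-3, 2],
 [-2, -2],
 [0, 2]].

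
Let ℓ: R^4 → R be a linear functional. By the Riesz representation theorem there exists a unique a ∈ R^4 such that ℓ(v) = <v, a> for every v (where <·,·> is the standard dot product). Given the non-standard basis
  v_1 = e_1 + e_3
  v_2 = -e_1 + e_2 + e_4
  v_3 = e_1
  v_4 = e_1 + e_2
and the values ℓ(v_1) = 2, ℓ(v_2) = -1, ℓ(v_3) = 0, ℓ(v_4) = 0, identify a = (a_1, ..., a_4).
a = (0, 0, 2, -1)

Write a = (a_1, ..., a_4) in the standard basis. For each basis vector v_i, ℓ(v_i) = <v_i, a> is a linear equation in the a_j's. Collect the n equations into a matrix system V a = ℓ, where row i of V is v_i (expressed in the standard basis). Since V is invertible (lower-triangular with 1s on the diagonal, up to permutation), solve by back-substitution:
  V =
[[1, 0, 1, 0],
 [-1, 1, 0, 1],
 [1, 0, 0, 0],
 [1, 1, 0, 0]]
  V a = (2, -1, 0, 0)
Solving gives a = (0, 0, 2, -1).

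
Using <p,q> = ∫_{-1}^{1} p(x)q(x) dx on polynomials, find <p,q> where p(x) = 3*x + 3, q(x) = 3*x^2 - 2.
<p,q> = -6

Expand the product: p(x)·q(x) = 9*x^3 + 9*x^2 - 6*x - 6.
∫_{-1}^{1} of each monomial x^k gives [2/(k+1) if k even, 0 if k odd]. Integrating term-by-term (or equivalently evaluating the antiderivative F(x) = 9*x^4/4 + 3*x^3 - 3*x^2 - 6*x at the endpoints):
  F(1) − F(−1) = -15/4 − (9/4) = -6.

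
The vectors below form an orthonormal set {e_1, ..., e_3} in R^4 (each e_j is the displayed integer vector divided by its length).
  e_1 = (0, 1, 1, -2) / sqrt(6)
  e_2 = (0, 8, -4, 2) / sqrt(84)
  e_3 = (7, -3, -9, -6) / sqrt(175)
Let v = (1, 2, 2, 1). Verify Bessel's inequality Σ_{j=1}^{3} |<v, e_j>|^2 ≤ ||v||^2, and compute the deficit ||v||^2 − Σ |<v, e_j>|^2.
Σ |<v, e_j>|^2 = 122/25; ||v||^2 = 10; deficit = 128/25

Write each e_j = u_j / sqrt(<u_j, u_j>) where u_j is the displayed integer vector. Then <v, e_j> = <v, u_j> / sqrt(<u_j, u_j>), so |<v, e_j>|^2 = <v, u_j>^2 / <u_j, u_j>.
Coefficients: <v, e_1> = 2/sqrt(6), <v, e_2> = 10/sqrt(84), <v, e_3> = -23/sqrt(175).
Square and sum: Σ |<v, e_j>|^2 = 122/25.
Compute ||v||^2 = v·v = 10.
Deficit = 10 − 122/25 = 128/25 ≥ 0, confirming Bessel's inequality. (The deficit equals ||v − Σ <v,e_j> e_j||^2, the squared distance from v to span{e_j}.)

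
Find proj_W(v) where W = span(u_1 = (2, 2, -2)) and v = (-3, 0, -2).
proj_W(v) = (-1/3, -1/3, 1/3)

Set up U = [u_1 | ... | u_1] ∈ R^(3×1). The projector onto W = col(U) is P = U (U^T U)^(-1) U^T.
Compute U^T U =
  [12],
and U^T v = (-2).
Solve U^T U · c = U^T v for the coefficients: c = (-1/6). The projection is proj_W(v) = U c.
Check: (v - proj_W(v)) · u_1 = 0  (should be 0).
Result: proj_W(v) = (-1/3, -1/3, 1/3).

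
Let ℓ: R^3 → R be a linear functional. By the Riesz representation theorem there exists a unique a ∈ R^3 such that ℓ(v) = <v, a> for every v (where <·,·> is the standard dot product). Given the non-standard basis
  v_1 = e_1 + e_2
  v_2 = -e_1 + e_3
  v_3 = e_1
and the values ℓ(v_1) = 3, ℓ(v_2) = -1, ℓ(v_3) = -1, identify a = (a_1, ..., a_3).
a = (-1, 4, -2)

Write a = (a_1, ..., a_3) in the standard basis. For each basis vector v_i, ℓ(v_i) = <v_i, a> is a linear equation in the a_j's. Collect the n equations into a matrix system V a = ℓ, where row i of V is v_i (expressed in the standard basis). Since V is invertible (lower-triangular with 1s on the diagonal, up to permutation), solve by back-substitution:
  V =
[[1, 1, 0],
 [-1, 0, 1],
 [1, 0, 0]]
  V a = (3, -1, -1)
Solving gives a = (-1, 4, -2).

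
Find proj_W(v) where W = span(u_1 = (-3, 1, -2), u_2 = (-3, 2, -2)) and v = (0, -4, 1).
proj_W(v) = (6/13, -4, 4/13)

Set up U = [u_1 | ... | u_2] ∈ R^(3×2). The projector onto W = col(U) is P = U (U^T U)^(-1) U^T.
Compute U^T U =
  [14, 15]
  [15, 17],
and U^T v = (-6, -10).
Solve U^T U · c = U^T v for the coefficients: c = (48/13, -50/13). The projection is proj_W(v) = U c.
Check: (v - proj_W(v)) · u_1 = 0  (should be 0).
Check: (v - proj_W(v)) · u_2 = 0  (should be 0).
Result: proj_W(v) = (6/13, -4, 4/13).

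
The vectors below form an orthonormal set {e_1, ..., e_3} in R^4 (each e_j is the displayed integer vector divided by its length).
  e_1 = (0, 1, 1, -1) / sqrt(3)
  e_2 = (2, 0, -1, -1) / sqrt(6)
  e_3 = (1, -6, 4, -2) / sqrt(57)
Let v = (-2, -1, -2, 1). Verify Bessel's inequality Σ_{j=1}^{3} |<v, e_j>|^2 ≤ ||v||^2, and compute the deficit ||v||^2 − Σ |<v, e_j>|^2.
Σ |<v, e_j>|^2 = 851/114; ||v||^2 = 10; deficit = 289/114

Write each e_j = u_j / sqrt(<u_j, u_j>) where u_j is the displayed integer vector. Then <v, e_j> = <v, u_j> / sqrt(<u_j, u_j>), so |<v, e_j>|^2 = <v, u_j>^2 / <u_j, u_j>.
Coefficients: <v, e_1> = -4/sqrt(3), <v, e_2> = -3/sqrt(6), <v, e_3> = -6/sqrt(57).
Square and sum: Σ |<v, e_j>|^2 = 851/114.
Compute ||v||^2 = v·v = 10.
Deficit = 10 − 851/114 = 289/114 ≥ 0, confirming Bessel's inequality. (The deficit equals ||v − Σ <v,e_j> e_j||^2, the squared distance from v to span{e_j}.)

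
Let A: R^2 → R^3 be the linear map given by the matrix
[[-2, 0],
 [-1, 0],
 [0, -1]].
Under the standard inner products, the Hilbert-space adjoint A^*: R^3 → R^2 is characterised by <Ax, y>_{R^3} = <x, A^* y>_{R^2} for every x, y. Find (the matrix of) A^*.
A^* = A^T =
[[-2, -1, 0],
 [0, 0, -1]]

For real matrices with standard dot products, the defining identity <Ax, y> = <x, A^* y> gives (Ax)^T y = x^T (A^*) y, i.e. x^T A^T y = x^T (A^*) y. Since this holds for all x, y, we must have A^* = A^T. Therefore
A^* =
[[-2, -1, 0],
 [0, 0, -1]].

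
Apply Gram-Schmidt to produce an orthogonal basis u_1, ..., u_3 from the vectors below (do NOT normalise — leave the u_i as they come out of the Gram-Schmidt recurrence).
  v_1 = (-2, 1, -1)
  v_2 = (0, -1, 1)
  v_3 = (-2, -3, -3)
Orthogonal basis:
  u_1 = (-2, 1, -1)
  u_2 = (-2/3, -2/3, 2/3)
  u_3 = (0, -3, -3)

Apply the Gram-Schmidt recurrence
  u_1 = v_1
  u_i = v_i − Σ_{j<i} ((v_i · u_j) / (u_j · u_j)) · u_j.

Step by step this gives:
  u_1 = (-2, 1, -1)
  u_2 = (-2/3, -2/3, 2/3)
  u_3 = (0, -3, -3)

Orthogonality check:
  u_2 · u_1 = 0 (should be 0)
  u_3 · u_1 = 0 (should be 0)
  u_3 · u_2 = 0 (should be 0)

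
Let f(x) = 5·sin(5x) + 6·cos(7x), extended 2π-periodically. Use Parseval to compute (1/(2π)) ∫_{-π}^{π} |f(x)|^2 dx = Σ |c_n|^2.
Σ |c_n|^2 = 61/2

Expand |f|^2 and use orthogonality of {sin(nx), cos(mx)} on [-π, π]:
  ∫_{-π}^{π} sin(nx)^2 dx = π, ∫ cos(mx)^2 dx = π, and cross terms integrate to 0.
So ∫_{-π}^{π} f(x)^2 dx = 5^2 · π + 6^2 · π = (25 + 36)π.
Divide by 2π: (25 + 36)/2 = 61/2.
By Parseval, this equals Σ |c_n|^2.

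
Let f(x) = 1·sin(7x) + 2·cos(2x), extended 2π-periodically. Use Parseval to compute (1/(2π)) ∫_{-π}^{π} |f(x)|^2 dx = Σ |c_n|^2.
Σ |c_n|^2 = 5/2

Expand |f|^2 and use orthogonality of {sin(nx), cos(mx)} on [-π, π]:
  ∫_{-π}^{π} sin(nx)^2 dx = π, ∫ cos(mx)^2 dx = π, and cross terms integrate to 0.
So ∫_{-π}^{π} f(x)^2 dx = 1^2 · π + 2^2 · π = (1 + 4)π.
Divide by 2π: (1 + 4)/2 = 5/2.
By Parseval, this equals Σ |c_n|^2.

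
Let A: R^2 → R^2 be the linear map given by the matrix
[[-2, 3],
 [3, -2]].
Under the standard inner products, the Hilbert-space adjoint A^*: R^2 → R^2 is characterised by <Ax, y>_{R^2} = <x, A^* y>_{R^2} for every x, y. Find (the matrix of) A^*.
A^* = A^T =
[[-2, 3],
 [3, -2]]

For real matrices with standard dot products, the defining identity <Ax, y> = <x, A^* y> gives (Ax)^T y = x^T (A^*) y, i.e. x^T A^T y = x^T (A^*) y. Since this holds for all x, y, we must have A^* = A^T. Therefore
A^* =
[[-2, 3],
 [3, -2]].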